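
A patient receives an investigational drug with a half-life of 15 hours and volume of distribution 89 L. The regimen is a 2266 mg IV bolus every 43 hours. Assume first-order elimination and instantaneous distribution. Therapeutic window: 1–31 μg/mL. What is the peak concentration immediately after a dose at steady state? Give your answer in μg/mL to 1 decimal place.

τ/t½ = 43/15 ≈ 2.8667, so fraction remaining f = (1/2)^(43/15) ≈ 0.1371.
At steady state, accumulation factor R = 1/(1 − e^(−kτ)) ≈ 1.1589.
Single-dose peak C₀ = D/Vd = 2266/89 ≈ 25.461 μg/mL.
Steady-state peak Cmax,ss = C₀·R ≈ 25.461 × 1.1589 ≈ 29.507 μg/mL.
Peak 29.5 μg/mL vs MTC 31 μg/mL: below toxic threshold.

29.5 μg/mL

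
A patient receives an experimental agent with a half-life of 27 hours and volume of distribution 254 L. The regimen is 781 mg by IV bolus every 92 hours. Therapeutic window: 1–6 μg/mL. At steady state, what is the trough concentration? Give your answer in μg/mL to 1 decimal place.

k = ln2/t½ = ln2/27 ≈ 0.025672 h⁻¹; fraction remaining f = e^(−kτ) = e^(−0.025672×92) ≈ 0.0942.
At steady state, accumulation factor R = 1/(1 − e^(−kτ)) ≈ 1.1040.
Single-dose peak C₀ = D/Vd = 781/254 ≈ 3.075 μg/mL.
Cmax,ss = C₀/(1 − f) ≈ 3.075/0.9058 ≈ 3.395 μg/mL.
Steady-state trough Cmin,ss = Cmax,ss·f ≈ 3.395 × 0.0942 ≈ 0.320 μg/mL.
Trough 0.3 μg/mL vs MEC 1 μg/mL: subtherapeutic.

0.3 μg/mL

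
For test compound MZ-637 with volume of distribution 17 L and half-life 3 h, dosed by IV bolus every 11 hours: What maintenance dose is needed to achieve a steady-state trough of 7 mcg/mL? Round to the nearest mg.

1392 mg

τ/t½ = 11/3 ≈ 3.6667, so f = (1/2)^(11/3) ≈ 0.078745.
Cmin,ss = (D/Vd)·f/(1−f), so D = Cmin,ss·Vd·(1−f)/f.
D = 7 × 17 × (1−f)/f ≈ 7 × 17 × 11.69922 ≈ 1392.21 mg.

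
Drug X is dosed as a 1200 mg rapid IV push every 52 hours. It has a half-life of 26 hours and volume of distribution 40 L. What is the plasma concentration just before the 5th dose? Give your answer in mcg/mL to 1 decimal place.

f = (1/2)^(τ/t½) = (1/2)^(52/26) ≈ 0.2500.
C₀ = D/Vd = 1200/40 ≈ 30.000 mcg/mL.
Before the 5th dose, 4 doses have been given. Superposition: Cmin = C₀·(f + f² + … + f^4).
≈ 30.000 × (0.2500 + 0.0625 + 0.0156 + 0.0039) ≈ 30.000 × 0.3320 ≈ 9.960 mcg/mL.

10.0 mcg/mL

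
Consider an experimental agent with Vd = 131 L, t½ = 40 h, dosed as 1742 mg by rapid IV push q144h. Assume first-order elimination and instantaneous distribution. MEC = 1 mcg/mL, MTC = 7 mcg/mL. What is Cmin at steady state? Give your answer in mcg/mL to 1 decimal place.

1.2 mcg/mL

τ/t½ = 144/40 ≈ 3.6, so fraction remaining f = (1/2)^(144/40) ≈ 0.0825.
At steady state, accumulation factor R = 1/(1 − e^(−kτ)) ≈ 1.0899.
Each bolus raises the concentration by D/Vd = 1742/131 ≈ 13.298 mcg/mL.
Steady-state peak Cmax,ss = C₀·R ≈ 13.298 × 1.0899 ≈ 14.493 mcg/mL.
Steady-state trough Cmin,ss = Cmax,ss·f ≈ 14.493 × 0.0825 ≈ 1.196 mcg/mL.
Trough 1.2 mcg/mL vs MEC 1 mcg/mL: adequate.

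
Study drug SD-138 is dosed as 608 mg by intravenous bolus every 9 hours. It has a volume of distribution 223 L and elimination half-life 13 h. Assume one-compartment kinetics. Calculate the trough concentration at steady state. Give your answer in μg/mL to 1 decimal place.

k = ln2/t½ = ln2/13 ≈ 0.053319 h⁻¹; fraction remaining f = e^(−kτ) = e^(−0.053319×9) ≈ 0.6189.
Each bolus raises the concentration by D/Vd = 608/223 ≈ 2.726 μg/mL.
Steady-state trough Cmin,ss = C₀·f/(1−f) ≈ 2.726 × 0.6189/0.3811 ≈ 4.427 μg/mL.

4.4 μg/mL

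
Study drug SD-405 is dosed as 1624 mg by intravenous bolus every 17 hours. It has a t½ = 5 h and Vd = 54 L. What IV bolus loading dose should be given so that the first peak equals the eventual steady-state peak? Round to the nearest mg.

1794 mg

f = (1/2)^(17/5) ≈ 0.094732; accumulation ratio R = 1/(1−f) ≈ 1.10465.
Loading dose to hit Cmax,ss on first dose: D_load = D_maint·R ≈ 1624 × 1.10465 ≈ 1793.95 mg.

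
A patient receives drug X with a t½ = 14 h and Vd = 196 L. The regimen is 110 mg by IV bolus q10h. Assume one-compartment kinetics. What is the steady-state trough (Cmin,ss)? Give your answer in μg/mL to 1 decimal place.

Over one 10-h interval, 10/14 ≈ 0.71429 half-lives elapse, leaving f ≈ 0.6095 of each dose.
Accumulation ratio R = 1/(1 − f) ≈ 1/0.3905 ≈ 2.5608.
Single-dose peak C₀ = D/Vd = 110/196 ≈ 0.561 μg/mL.
Cmax,ss = C₀/(1 − f) ≈ 0.561/0.3905 ≈ 1.437 μg/mL.
Steady-state trough Cmin,ss = Cmax,ss·f ≈ 1.437 × 0.6095 ≈ 0.876 μg/mL.

0.9 μg/mL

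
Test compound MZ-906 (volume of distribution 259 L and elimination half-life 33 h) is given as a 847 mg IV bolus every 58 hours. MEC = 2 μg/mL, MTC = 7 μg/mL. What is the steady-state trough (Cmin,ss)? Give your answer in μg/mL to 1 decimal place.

1.4 μg/mL

τ/t½ = 58/33 ≈ 1.7576, so fraction remaining f = (1/2)^(58/33) ≈ 0.2957.
At steady state, accumulation factor R = 1/(1 − e^(−kτ)) ≈ 1.4198.
Each bolus raises the concentration by D/Vd = 847/259 ≈ 3.270 μg/mL.
Steady-state peak Cmax,ss = C₀·R ≈ 3.270 × 1.4198 ≈ 4.643 μg/mL.
One interval later, Cmin,ss = Cmax,ss·e^(−kτ) ≈ 4.643 × 0.2957 ≈ 1.373 μg/mL.
Trough 1.4 μg/mL vs MEC 2 μg/mL: subtherapeutic.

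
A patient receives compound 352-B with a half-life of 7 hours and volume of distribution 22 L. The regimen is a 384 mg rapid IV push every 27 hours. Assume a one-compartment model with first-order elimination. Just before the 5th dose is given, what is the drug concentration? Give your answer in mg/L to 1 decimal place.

f = (1/2)^(τ/t½) = (1/2)^(27/7) ≈ 0.0690.
C₀ = D/Vd = 384/22 ≈ 17.455 mg/L.
Before the 5th dose, 4 doses have been given. Superposition: Cmin = C₀·(f + f² + … + f^4).
≈ 17.455 × (0.0690 + 0.0048 + 0.0003 + 0.0000) ≈ 17.455 × 0.0741 ≈ 1.293 mg/L.

1.3 mg/L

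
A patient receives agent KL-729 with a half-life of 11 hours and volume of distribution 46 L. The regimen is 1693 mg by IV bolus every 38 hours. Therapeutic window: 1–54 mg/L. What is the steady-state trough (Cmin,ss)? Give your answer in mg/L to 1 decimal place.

3.7 mg/L

Over one 38-h interval, 38/11 ≈ 3.4545 half-lives elapse, leaving f ≈ 0.0912 of each dose.
At steady state, accumulation factor R = 1/(1 − e^(−kτ)) ≈ 1.1004.
Single-dose peak C₀ = D/Vd = 1693/46 ≈ 36.804 mg/L.
Cmax,ss = C₀/(1 − f) ≈ 36.804/0.9088 ≈ 40.497 mg/L.
Steady-state trough Cmin,ss = Cmax,ss·f ≈ 40.497 × 0.0912 ≈ 3.693 mg/L.
Trough 3.7 mg/L vs MEC 1 mg/L: adequate.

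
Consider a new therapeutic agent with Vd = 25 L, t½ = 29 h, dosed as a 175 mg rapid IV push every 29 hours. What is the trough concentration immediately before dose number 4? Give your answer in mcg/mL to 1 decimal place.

f = (1/2)^(τ/t½) = (1/2)^(29/29) ≈ 0.5000.
C₀ = D/Vd = 175/25 ≈ 7.000 mcg/mL.
Before the 4th dose, 3 doses have been given. Superposition: Cmin = C₀·(f + f² + … + f^3).
≈ 7.000 × (0.5000 + 0.2500 + 0.1250) ≈ 7.000 × 0.8750 ≈ 6.125 mcg/mL.

6.1 mcg/mL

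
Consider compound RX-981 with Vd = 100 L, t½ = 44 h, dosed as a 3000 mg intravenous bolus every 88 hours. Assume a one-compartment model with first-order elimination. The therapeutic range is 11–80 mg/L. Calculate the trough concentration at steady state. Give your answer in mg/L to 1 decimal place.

The dosing interval is 2 half-lives, so f = 2^(−2) = 0.25.
At steady state, R = 1/(1 − 0.25) = 4/3.
Single-dose peak C₀ = D/Vd = 3000/100 = 30 mg/L.
Steady-state peak Cmax,ss = C₀·R = 30 × 4/3 ≈ 40.000 mg/L.
Steady-state trough Cmin,ss = Cmax,ss·f ≈ 40.000 × 0.25 ≈ 10.000 mg/L.
Trough 10.0 mg/L vs MEC 11 mg/L: subtherapeutic.

10.0 mg/L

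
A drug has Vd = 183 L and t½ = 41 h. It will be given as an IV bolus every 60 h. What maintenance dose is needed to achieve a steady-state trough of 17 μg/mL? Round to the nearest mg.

5468 mg

τ/t½ = 60/41 ≈ 1.4634, so f = (1/2)^(60/41) ≈ 0.362634.
Cmin,ss = (D/Vd)·f/(1−f), so D = Cmin,ss·Vd·(1−f)/f.
D = 17 × 183 × (1−f)/f ≈ 17 × 183 × 1.75760 ≈ 5467.89 mg.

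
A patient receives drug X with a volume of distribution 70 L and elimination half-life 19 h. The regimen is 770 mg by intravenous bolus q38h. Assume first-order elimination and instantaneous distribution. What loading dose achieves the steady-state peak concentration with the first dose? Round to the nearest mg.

f = (1/2)^(38/19) ≈ 0.250000; accumulation ratio R = 1/(1−f) ≈ 1.33333.
Loading dose to hit Cmax,ss on first dose: D_load = D_maint·R ≈ 770 × 1.33333 ≈ 1026.66 mg.

1027 mg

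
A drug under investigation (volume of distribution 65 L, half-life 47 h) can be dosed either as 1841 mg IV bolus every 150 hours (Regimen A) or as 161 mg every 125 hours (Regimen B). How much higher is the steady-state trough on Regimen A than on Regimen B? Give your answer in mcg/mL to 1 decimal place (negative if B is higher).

Regimen A: f = (1/2)^(150/47) ≈ 0.1095; Cmin,ss = (1841/65)·f/(1−f) ≈ 3.483 mcg/mL.
Regimen B: f = (1/2)^(125/47) ≈ 0.1583; Cmin,ss = (161/65)·f/(1−f) ≈ 0.466 mcg/mL.
Difference ≈ 3.483 − 0.466 ≈ 3.017 mcg/mL.

3.0 mcg/mL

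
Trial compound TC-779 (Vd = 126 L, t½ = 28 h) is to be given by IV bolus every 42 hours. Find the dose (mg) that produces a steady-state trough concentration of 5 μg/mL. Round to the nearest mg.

1152 mg

τ/t½ = 42/28 ≈ 1.5, so f = (1/2)^(42/28) ≈ 0.353553.
Cmin,ss = (D/Vd)·f/(1−f), so D = Cmin,ss·Vd·(1−f)/f.
D = 5 × 126 × (1−f)/f ≈ 5 × 126 × 1.82843 ≈ 1151.91 mg.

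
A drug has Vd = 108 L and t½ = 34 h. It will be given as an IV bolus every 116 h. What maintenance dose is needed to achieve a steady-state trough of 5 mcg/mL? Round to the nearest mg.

τ/t½ = 116/34 ≈ 3.4118, so f = (1/2)^(116/34) ≈ 0.093963.
Cmin,ss = (D/Vd)·f/(1−f), so D = Cmin,ss·Vd·(1−f)/f.
D = 5 × 108 × (1−f)/f ≈ 5 × 108 × 9.64249 ≈ 5206.94 mg.

5207 mg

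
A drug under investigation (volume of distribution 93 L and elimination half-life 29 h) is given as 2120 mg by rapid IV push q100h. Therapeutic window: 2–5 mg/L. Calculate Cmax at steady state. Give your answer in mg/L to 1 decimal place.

τ/t½ = 100/29 ≈ 3.4483, so fraction remaining f = (1/2)^(100/29) ≈ 0.0916.
At steady state, accumulation factor R = 1/(1 − e^(−kτ)) ≈ 1.1008.
Single-dose peak C₀ = D/Vd = 2120/93 ≈ 22.796 mg/L.
Steady-state peak Cmax,ss = C₀·R ≈ 22.796 × 1.1008 ≈ 25.094 mg/L.
Peak 25.1 mg/L vs MTC 5 mg/L: exceeds toxic threshold.

25.1 mg/L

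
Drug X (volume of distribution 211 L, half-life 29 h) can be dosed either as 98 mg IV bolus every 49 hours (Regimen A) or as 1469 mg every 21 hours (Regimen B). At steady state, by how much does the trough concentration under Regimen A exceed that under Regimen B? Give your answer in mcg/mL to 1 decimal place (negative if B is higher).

Regimen A: f = (1/2)^(49/29) ≈ 0.3100; Cmin,ss = (98/211)·f/(1−f) ≈ 0.209 mcg/mL.
Regimen B: f = (1/2)^(21/29) ≈ 0.6054; Cmin,ss = (1469/211)·f/(1−f) ≈ 10.681 mcg/mL.
Difference ≈ 0.209 − 10.681 ≈ -10.472 mcg/mL.

-10.5 mcg/mL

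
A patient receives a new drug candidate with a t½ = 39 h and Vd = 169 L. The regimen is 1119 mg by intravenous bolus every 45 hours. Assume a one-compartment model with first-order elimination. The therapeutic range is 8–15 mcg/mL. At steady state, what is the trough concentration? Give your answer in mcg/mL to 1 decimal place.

5.4 mcg/mL

k = ln2/t½ = ln2/39 ≈ 0.017773 h⁻¹; fraction remaining f = e^(−kτ) = e^(−0.017773×45) ≈ 0.4494.
At steady state, accumulation factor R = 1/(1 − e^(−kτ)) ≈ 1.8162.
Each bolus raises the concentration by D/Vd = 1119/169 ≈ 6.621 mcg/mL.
Cmax,ss = C₀/(1 − f) ≈ 6.621/0.5506 ≈ 12.025 mcg/mL.
Steady-state trough Cmin,ss = Cmax,ss·f ≈ 12.025 × 0.4494 ≈ 5.404 mcg/mL.
Trough 5.4 mcg/mL vs MEC 8 mcg/mL: subtherapeutic.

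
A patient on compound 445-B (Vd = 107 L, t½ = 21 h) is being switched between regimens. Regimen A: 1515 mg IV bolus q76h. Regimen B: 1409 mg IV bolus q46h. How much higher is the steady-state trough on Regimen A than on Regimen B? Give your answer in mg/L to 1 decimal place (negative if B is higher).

-2.4 mg/L

Regimen A: f = (1/2)^(76/21) ≈ 0.0814; Cmin,ss = (1515/107)·f/(1−f) ≈ 1.255 mg/L.
Regimen B: f = (1/2)^(46/21) ≈ 0.2191; Cmin,ss = (1409/107)·f/(1−f) ≈ 3.695 mg/L.
Difference ≈ 1.255 − 3.695 ≈ -2.440 mg/L.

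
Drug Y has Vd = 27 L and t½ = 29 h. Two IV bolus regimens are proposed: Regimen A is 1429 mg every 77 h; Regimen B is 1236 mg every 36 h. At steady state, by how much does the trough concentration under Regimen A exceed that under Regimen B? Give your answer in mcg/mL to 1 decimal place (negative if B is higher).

Regimen A: f = (1/2)^(77/29) ≈ 0.1587; Cmin,ss = (1429/27)·f/(1−f) ≈ 9.984 mcg/mL.
Regimen B: f = (1/2)^(36/29) ≈ 0.4230; Cmin,ss = (1236/27)·f/(1−f) ≈ 33.560 mcg/mL.
Difference ≈ 9.984 − 33.560 ≈ -23.576 mcg/mL.

-23.6 mcg/mL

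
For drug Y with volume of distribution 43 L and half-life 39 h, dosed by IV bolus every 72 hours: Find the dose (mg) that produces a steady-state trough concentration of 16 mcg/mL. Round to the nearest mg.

τ/t½ = 72/39 ≈ 1.8462, so f = (1/2)^(72/39) ≈ 0.278133.
Cmin,ss = (D/Vd)·f/(1−f), so D = Cmin,ss·Vd·(1−f)/f.
D = 16 × 43 × (1−f)/f ≈ 16 × 43 × 2.59540 ≈ 1785.64 mg.

1786 mg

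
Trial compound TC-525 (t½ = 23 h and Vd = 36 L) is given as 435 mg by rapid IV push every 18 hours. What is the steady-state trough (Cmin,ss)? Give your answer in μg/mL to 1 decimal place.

k = ln2/t½ = ln2/23 ≈ 0.030137 h⁻¹; fraction remaining f = e^(−kτ) = e^(−0.030137×18) ≈ 0.5813.
Accumulation ratio R = 1/(1 − f) ≈ 1/0.4187 ≈ 2.3883.
Single-dose peak C₀ = D/Vd = 435/36 ≈ 12.083 μg/mL.
Steady-state peak Cmax,ss = C₀·R ≈ 12.083 × 2.3883 ≈ 28.858 μg/mL.
One interval later, Cmin,ss = Cmax,ss·e^(−kτ) ≈ 28.858 × 0.5813 ≈ 16.775 μg/mL.

16.8 μg/mL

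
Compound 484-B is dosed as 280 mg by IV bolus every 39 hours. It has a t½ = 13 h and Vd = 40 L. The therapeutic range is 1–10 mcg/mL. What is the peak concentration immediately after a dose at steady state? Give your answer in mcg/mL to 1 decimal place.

8.0 mcg/mL

The dosing interval is 3 half-lives, so f = 2^(−3) = 0.125.
Accumulation ratio R = 1/(1 − f) = 1/0.875 = 8/7.
Single-dose peak C₀ = D/Vd = 280/40 = 7 mcg/mL.
Steady-state peak Cmax,ss = C₀·R = 7 × 8/7 ≈ 8.000 mcg/mL.
Peak 8.0 mcg/mL vs MTC 10 mcg/mL: below toxic threshold.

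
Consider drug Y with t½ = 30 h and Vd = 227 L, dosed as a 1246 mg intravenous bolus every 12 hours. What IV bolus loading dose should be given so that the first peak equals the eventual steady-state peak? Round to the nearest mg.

f = (1/2)^(12/30) ≈ 0.757858; accumulation ratio R = 1/(1−f) ≈ 4.12981.
Loading dose to hit Cmax,ss on first dose: D_load = D_maint·R ≈ 1246 × 4.12981 ≈ 5145.74 mg.

5146 mg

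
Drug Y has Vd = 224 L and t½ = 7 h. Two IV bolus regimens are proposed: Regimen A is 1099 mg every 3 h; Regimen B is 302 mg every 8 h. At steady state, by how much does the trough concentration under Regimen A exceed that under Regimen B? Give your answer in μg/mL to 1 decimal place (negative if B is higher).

13.1 μg/mL

Regimen A: f = (1/2)^(3/7) ≈ 0.7430; Cmin,ss = (1099/224)·f/(1−f) ≈ 14.184 μg/mL.
Regimen B: f = (1/2)^(8/7) ≈ 0.4529; Cmin,ss = (302/224)·f/(1−f) ≈ 1.116 μg/mL.
Difference ≈ 14.184 − 1.116 ≈ 13.068 μg/mL.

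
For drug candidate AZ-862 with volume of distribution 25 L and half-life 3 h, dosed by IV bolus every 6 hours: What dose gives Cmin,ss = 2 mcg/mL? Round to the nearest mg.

τ/t½ = 6/3 ≈ 2, so f = (1/2)^(6/3) ≈ 0.250000.
Cmin,ss = (D/Vd)·f/(1−f), so D = Cmin,ss·Vd·(1−f)/f.
D = 2 × 25 × (1−f)/f ≈ 2 × 25 × 3.00000 ≈ 150.00 mg.

150 mg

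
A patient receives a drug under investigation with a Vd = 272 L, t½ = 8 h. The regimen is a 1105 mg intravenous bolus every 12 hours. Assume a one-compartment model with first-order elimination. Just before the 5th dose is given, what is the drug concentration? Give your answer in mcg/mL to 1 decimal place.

f = (1/2)^(τ/t½) = (1/2)^(12/8) ≈ 0.3536.
C₀ = D/Vd = 1105/272 ≈ 4.062 mcg/mL.
Before the 5th dose, 4 doses have been given. Superposition: Cmin = C₀·(f + f² + … + f^4).
≈ 4.062 × (0.3536 + 0.1250 + 0.0442 + 0.0156) ≈ 4.062 × 0.5384 ≈ 2.187 mcg/mL.

2.2 mcg/mL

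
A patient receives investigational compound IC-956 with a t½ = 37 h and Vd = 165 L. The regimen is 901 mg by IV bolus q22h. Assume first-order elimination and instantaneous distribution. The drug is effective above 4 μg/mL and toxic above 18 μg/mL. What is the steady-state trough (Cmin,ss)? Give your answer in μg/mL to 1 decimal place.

10.7 μg/mL

τ/t½ = 22/37 ≈ 0.59459, so fraction remaining f = (1/2)^(22/37) ≈ 0.6622.
Single-dose peak C₀ = D/Vd = 901/165 ≈ 5.461 μg/mL.
Steady-state trough Cmin,ss = C₀·f/(1−f) ≈ 5.461 × 0.6622/0.3378 ≈ 10.705 μg/mL.
Trough 10.7 μg/mL vs MEC 4 μg/mL: adequate.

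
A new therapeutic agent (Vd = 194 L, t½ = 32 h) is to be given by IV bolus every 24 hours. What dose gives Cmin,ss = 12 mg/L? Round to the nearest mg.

1587 mg

τ/t½ = 24/32 ≈ 0.75, so f = (1/2)^(24/32) ≈ 0.594604.
Cmin,ss = (D/Vd)·f/(1−f), so D = Cmin,ss·Vd·(1−f)/f.
D = 12 × 194 × (1−f)/f ≈ 12 × 194 × 0.68179 ≈ 1587.21 mg.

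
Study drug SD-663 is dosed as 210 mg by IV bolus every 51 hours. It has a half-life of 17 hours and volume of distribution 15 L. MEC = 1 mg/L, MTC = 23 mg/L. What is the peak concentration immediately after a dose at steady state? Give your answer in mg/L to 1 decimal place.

The dosing interval is 3 half-lives, so f = 2^(−3) = 0.125.
Accumulation ratio R = 1/(1 − f) = 1/0.875 = 8/7.
Single-dose peak C₀ = D/Vd = 210/15 = 14 mg/L.
Steady-state peak Cmax,ss = C₀·R = 14 × 8/7 ≈ 16.000 mg/L.
Peak 16.0 mg/L vs MTC 23 mg/L: below toxic threshold.

16.0 mg/L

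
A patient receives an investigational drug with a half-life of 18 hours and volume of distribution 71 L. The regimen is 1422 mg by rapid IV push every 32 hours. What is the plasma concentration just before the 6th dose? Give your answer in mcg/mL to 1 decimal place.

8.2 mcg/mL

f = (1/2)^(τ/t½) = (1/2)^(32/18) ≈ 0.2916.
C₀ = D/Vd = 1422/71 ≈ 20.028 mcg/mL.
Before the 6th dose, 5 doses have been given. Superposition: Cmin = C₀·(f + f² + … + f^5).
≈ 20.028 × (0.2916 + 0.0850 + 0.0248 + 0.0072 + 0.0021) ≈ 20.028 × 0.4107 ≈ 8.225 mcg/mL.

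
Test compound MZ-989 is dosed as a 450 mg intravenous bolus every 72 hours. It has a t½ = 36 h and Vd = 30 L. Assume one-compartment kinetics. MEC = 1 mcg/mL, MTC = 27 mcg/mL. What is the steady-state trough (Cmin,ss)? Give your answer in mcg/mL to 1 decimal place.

τ = 72 h = 2 half-lives, so f = (1/2)^2 = 0.25.
At steady state, R = 1/(1 − 0.25) = 4/3.
Single-dose peak C₀ = D/Vd = 450/30 = 15 mcg/mL.
Steady-state peak Cmax,ss = C₀·R = 15 × 4/3 ≈ 20.000 mcg/mL.
Steady-state trough Cmin,ss = Cmax,ss·f ≈ 20.000 × 0.25 ≈ 5.000 mcg/mL.
Trough 5.0 mcg/mL vs MEC 1 mcg/mL: adequate.

5.0 mcg/mL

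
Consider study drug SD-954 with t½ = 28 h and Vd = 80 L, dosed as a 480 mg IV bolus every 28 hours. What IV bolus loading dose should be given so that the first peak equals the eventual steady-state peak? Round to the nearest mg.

f = (1/2)^(28/28) ≈ 0.500000; accumulation ratio R = 1/(1−f) ≈ 2.00000.
Loading dose to hit Cmax,ss on first dose: D_load = D_maint·R ≈ 480 × 2.00000 ≈ 960.00 mg.

960 mg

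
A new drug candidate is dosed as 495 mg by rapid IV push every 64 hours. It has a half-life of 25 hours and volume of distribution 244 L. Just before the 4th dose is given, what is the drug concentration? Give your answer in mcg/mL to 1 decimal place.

f = (1/2)^(τ/t½) = (1/2)^(64/25) ≈ 0.1696.
C₀ = D/Vd = 495/244 ≈ 2.029 mcg/mL.
Before the 4th dose, 3 doses have been given. Superposition: Cmin = C₀·(f + f² + … + f^3).
≈ 2.029 × (0.1696 + 0.0288 + 0.0049) ≈ 2.029 × 0.2033 ≈ 0.412 mcg/mL.

0.4 mcg/mL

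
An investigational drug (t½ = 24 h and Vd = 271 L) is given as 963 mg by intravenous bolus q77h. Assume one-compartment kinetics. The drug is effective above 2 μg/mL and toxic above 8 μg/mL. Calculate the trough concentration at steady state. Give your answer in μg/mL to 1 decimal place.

τ/t½ = 77/24 ≈ 3.2083, so fraction remaining f = (1/2)^(77/24) ≈ 0.1082.
Each bolus raises the concentration by D/Vd = 963/271 ≈ 3.554 μg/mL.
Steady-state trough Cmin,ss = C₀·f/(1−f) ≈ 3.554 × 0.1082/0.8918 ≈ 0.431 μg/mL.
Trough 0.4 μg/mL vs MEC 2 μg/mL: subtherapeutic.

0.4 μg/mL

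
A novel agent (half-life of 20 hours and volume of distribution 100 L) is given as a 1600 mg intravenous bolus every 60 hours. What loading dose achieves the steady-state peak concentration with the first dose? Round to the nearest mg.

f = (1/2)^(60/20) ≈ 0.125000; accumulation ratio R = 1/(1−f) ≈ 1.14286.
Loading dose to hit Cmax,ss on first dose: D_load = D_maint·R ≈ 1600 × 1.14286 ≈ 1828.58 mg.

1829 mg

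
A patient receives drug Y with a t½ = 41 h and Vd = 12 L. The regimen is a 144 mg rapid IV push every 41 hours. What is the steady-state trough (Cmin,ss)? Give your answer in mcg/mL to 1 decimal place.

The dosing interval is 1 half-life, so f = 2^(−1) = 0.5.
At steady state, R = 1/(1 − 0.5) = 2/1.
Single-dose peak C₀ = D/Vd = 144/12 = 12 mcg/mL.
Steady-state peak Cmax,ss = C₀·R = 12 × 2/1 ≈ 24.000 mcg/mL.
Steady-state trough Cmin,ss = Cmax,ss·f ≈ 24.000 × 0.5 ≈ 12.000 mcg/mL.

12.0 mcg/mL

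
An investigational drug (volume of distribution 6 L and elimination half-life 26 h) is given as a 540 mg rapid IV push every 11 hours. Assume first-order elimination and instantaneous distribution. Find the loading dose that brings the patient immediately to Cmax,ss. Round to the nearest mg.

f = (1/2)^(11/26) ≈ 0.745832; accumulation ratio R = 1/(1−f) ≈ 3.93441.
Loading dose to hit Cmax,ss on first dose: D_load = D_maint·R ≈ 540 × 3.93441 ≈ 2124.58 mg.

2125 mg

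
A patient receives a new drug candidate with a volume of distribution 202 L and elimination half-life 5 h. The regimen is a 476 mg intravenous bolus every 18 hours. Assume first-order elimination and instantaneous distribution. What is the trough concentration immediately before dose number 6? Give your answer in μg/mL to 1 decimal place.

f = (1/2)^(τ/t½) = (1/2)^(18/5) ≈ 0.0825.
C₀ = D/Vd = 476/202 ≈ 2.356 μg/mL.
Before the 6th dose, 5 doses have been given. Superposition: Cmin = C₀·(f + f² + … + f^5).
≈ 2.356 × (0.0825 + 0.0068 + 0.0006 + 0.0000 + 0.0000) ≈ 2.356 × 0.0899 ≈ 0.212 μg/mL.

0.2 μg/mL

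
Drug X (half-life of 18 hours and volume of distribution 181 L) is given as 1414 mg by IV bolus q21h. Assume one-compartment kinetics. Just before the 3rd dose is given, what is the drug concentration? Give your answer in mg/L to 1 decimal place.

5.0 mg/L

f = (1/2)^(τ/t½) = (1/2)^(21/18) ≈ 0.4454.
C₀ = D/Vd = 1414/181 ≈ 7.812 mg/L.
Before the 3rd dose, 2 doses have been given. Superposition: Cmin = C₀·(f + f²).
≈ 7.812 × (0.4454 + 0.1984) ≈ 7.812 × 0.6438 ≈ 5.029 mg/L.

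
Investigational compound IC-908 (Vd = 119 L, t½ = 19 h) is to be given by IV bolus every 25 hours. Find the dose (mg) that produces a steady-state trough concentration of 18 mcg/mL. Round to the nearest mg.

3190 mg

τ/t½ = 25/19 ≈ 1.3158, so f = (1/2)^(25/19) ≈ 0.401706.
Cmin,ss = (D/Vd)·f/(1−f), so D = Cmin,ss·Vd·(1−f)/f.
D = 18 × 119 × (1−f)/f ≈ 18 × 119 × 1.48938 ≈ 3190.25 mg.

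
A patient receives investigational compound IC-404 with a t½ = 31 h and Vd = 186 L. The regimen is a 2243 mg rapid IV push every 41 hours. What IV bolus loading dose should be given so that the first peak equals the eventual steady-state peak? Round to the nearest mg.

f = (1/2)^(41/31) ≈ 0.399819; accumulation ratio R = 1/(1−f) ≈ 1.66616.
Loading dose to hit Cmax,ss on first dose: D_load = D_maint·R ≈ 2243 × 1.66616 ≈ 3737.20 mg.

3737 mg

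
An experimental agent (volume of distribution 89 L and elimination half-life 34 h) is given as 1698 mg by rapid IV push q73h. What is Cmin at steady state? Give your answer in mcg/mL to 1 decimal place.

Over one 73-h interval, 73/34 ≈ 2.1471 half-lives elapse, leaving f ≈ 0.2258 of each dose.
Each bolus raises the concentration by D/Vd = 1698/89 ≈ 19.079 mcg/mL.
Steady-state trough Cmin,ss = C₀·f/(1−f) ≈ 19.079 × 0.2258/0.7742 ≈ 5.565 mcg/mL.

5.6 mcg/mL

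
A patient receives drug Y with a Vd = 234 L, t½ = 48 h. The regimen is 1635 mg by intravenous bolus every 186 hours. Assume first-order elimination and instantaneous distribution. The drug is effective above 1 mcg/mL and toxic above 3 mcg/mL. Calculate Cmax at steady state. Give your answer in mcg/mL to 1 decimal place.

7.5 mcg/mL

k = ln2/t½ = ln2/48 ≈ 0.014441 h⁻¹; fraction remaining f = e^(−kτ) = e^(−0.014441×186) ≈ 0.0682.
At steady state, accumulation factor R = 1/(1 − e^(−kτ)) ≈ 1.0732.
Single-dose peak C₀ = D/Vd = 1635/234 ≈ 6.987 mcg/mL.
Steady-state peak Cmax,ss = C₀·R ≈ 6.987 × 1.0732 ≈ 7.498 mcg/mL.
Peak 7.5 mcg/mL vs MTC 3 mcg/mL: exceeds toxic threshold.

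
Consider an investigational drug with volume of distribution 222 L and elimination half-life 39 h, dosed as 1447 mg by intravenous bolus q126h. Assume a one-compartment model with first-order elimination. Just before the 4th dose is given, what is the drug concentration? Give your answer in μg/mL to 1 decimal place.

f = (1/2)^(τ/t½) = (1/2)^(126/39) ≈ 0.1065.
C₀ = D/Vd = 1447/222 ≈ 6.518 μg/mL.
Before the 4th dose, 3 doses have been given. Superposition: Cmin = C₀·(f + f² + … + f^3).
≈ 6.518 × (0.1065 + 0.0113 + 0.0012) ≈ 6.518 × 0.1190 ≈ 0.776 μg/mL.

0.8 μg/mL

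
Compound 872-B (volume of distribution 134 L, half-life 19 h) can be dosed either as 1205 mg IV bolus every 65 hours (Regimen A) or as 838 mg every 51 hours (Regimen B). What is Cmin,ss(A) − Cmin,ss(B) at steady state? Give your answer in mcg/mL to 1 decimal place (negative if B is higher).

Regimen A: f = (1/2)^(65/19) ≈ 0.0934; Cmin,ss = (1205/134)·f/(1−f) ≈ 0.926 mcg/mL.
Regimen B: f = (1/2)^(51/19) ≈ 0.1556; Cmin,ss = (838/134)·f/(1−f) ≈ 1.152 mcg/mL.
Difference ≈ 0.926 − 1.152 ≈ -0.226 mcg/mL.

-0.2 mcg/mL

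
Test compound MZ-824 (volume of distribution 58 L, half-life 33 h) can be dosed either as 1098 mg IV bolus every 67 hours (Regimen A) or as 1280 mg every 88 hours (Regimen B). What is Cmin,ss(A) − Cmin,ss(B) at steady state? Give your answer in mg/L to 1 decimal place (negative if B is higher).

2.0 mg/L

Regimen A: f = (1/2)^(67/33) ≈ 0.2448; Cmin,ss = (1098/58)·f/(1−f) ≈ 6.137 mg/L.
Regimen B: f = (1/2)^(88/33) ≈ 0.1575; Cmin,ss = (1280/58)·f/(1−f) ≈ 4.126 mg/L.
Difference ≈ 6.137 − 4.126 ≈ 2.011 mg/L.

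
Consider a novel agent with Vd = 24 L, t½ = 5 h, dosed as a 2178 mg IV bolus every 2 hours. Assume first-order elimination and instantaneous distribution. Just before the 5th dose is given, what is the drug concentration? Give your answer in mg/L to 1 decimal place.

f = (1/2)^(τ/t½) = (1/2)^(2/5) ≈ 0.7579.
C₀ = D/Vd = 2178/24 ≈ 90.750 mg/L.
Before the 5th dose, 4 doses have been given. Superposition: Cmin = C₀·(f + f² + … + f^4).
≈ 90.750 × (0.7579 + 0.5744 + 0.4353 + 0.3299) ≈ 90.750 × 2.0975 ≈ 190.348 mg/L.

190.3 mg/L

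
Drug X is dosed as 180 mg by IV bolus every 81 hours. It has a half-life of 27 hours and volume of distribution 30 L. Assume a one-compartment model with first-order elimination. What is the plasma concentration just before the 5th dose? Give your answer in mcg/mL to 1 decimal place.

0.9 mcg/mL

f = (1/2)^(τ/t½) = (1/2)^(81/27) ≈ 0.1250.
C₀ = D/Vd = 180/30 ≈ 6.000 mcg/mL.
Before the 5th dose, 4 doses have been given. Superposition: Cmin = C₀·(f + f² + … + f^4).
≈ 6.000 × (0.1250 + 0.0156 + 0.0020 + 0.0002) ≈ 6.000 × 0.1428 ≈ 0.857 mcg/mL.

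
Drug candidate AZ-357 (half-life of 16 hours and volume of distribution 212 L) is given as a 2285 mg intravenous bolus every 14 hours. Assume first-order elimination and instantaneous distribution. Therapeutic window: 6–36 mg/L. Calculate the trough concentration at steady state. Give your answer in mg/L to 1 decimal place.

τ/t½ = 14/16 ≈ 0.875, so fraction remaining f = (1/2)^(14/16) ≈ 0.5453.
At steady state, accumulation factor R = 1/(1 − e^(−kτ)) ≈ 2.1993.
Each bolus raises the concentration by D/Vd = 2285/212 ≈ 10.778 mg/L.
Cmax,ss = C₀/(1 − f) ≈ 10.778/0.4547 ≈ 23.704 mg/L.
Steady-state trough Cmin,ss = Cmax,ss·f ≈ 23.704 × 0.5453 ≈ 12.926 mg/L.
Trough 12.9 mg/L vs MEC 6 mg/L: adequate.

12.9 mg/L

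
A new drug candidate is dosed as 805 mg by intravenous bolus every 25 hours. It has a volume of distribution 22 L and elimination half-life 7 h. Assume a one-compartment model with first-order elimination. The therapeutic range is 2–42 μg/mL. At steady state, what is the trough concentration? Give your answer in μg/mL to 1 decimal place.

3.4 μg/mL

τ/t½ = 25/7 ≈ 3.5714, so fraction remaining f = (1/2)^(25/7) ≈ 0.0841.
At steady state, accumulation factor R = 1/(1 − e^(−kτ)) ≈ 1.0918.
Single-dose peak C₀ = D/Vd = 805/22 ≈ 36.591 μg/mL.
Steady-state peak Cmax,ss = C₀·R ≈ 36.591 × 1.0918 ≈ 39.950 μg/mL.
Steady-state trough Cmin,ss = Cmax,ss·f ≈ 39.950 × 0.0841 ≈ 3.360 μg/mL.
Trough 3.4 μg/mL vs MEC 2 μg/mL: adequate.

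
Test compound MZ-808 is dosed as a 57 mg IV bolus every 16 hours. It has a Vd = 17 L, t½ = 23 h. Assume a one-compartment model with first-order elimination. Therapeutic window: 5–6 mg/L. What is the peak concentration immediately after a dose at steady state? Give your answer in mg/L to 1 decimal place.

8.8 mg/L

Over one 16-h interval, 16/23 ≈ 0.69565 half-lives elapse, leaving f ≈ 0.6174 of each dose.
Accumulation ratio R = 1/(1 − f) ≈ 1/0.3826 ≈ 2.6137.
Each bolus raises the concentration by D/Vd = 57/17 ≈ 3.353 mg/L.
Steady-state peak Cmax,ss = C₀·R ≈ 3.353 × 2.6137 ≈ 8.764 mg/L.
Peak 8.8 mg/L vs MTC 6 mg/L: exceeds toxic threshold.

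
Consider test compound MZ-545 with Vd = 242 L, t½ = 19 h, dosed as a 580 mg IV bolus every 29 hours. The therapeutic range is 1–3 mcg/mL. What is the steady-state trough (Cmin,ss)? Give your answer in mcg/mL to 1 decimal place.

1.3 mcg/mL

Over one 29-h interval, 29/19 ≈ 1.5263 half-lives elapse, leaving f ≈ 0.3472 of each dose.
At steady state, accumulation factor R = 1/(1 − e^(−kτ)) ≈ 1.5319.
Each bolus raises the concentration by D/Vd = 580/242 ≈ 2.397 mcg/mL.
Steady-state peak Cmax,ss = C₀·R ≈ 2.397 × 1.5319 ≈ 3.672 mcg/mL.
Steady-state trough Cmin,ss = Cmax,ss·f ≈ 3.672 × 0.3472 ≈ 1.275 mcg/mL.
Trough 1.3 mcg/mL vs MEC 1 mcg/mL: adequate.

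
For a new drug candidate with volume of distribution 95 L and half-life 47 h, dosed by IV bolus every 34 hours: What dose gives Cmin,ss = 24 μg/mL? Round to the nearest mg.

1484 mg

τ/t½ = 34/47 ≈ 0.7234, so f = (1/2)^(34/47) ≈ 0.605667.
Cmin,ss = (D/Vd)·f/(1−f), so D = Cmin,ss·Vd·(1−f)/f.
D = 24 × 95 × (1−f)/f ≈ 24 × 95 × 0.65107 ≈ 1484.44 mg.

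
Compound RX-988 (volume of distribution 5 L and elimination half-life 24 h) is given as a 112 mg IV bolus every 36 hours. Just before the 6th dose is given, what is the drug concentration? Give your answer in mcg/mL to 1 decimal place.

12.2 mcg/mL

f = (1/2)^(τ/t½) = (1/2)^(36/24) ≈ 0.3536.
C₀ = D/Vd = 112/5 ≈ 22.400 mcg/mL.
Before the 6th dose, 5 doses have been given. Superposition: Cmin = C₀·(f + f² + … + f^5).
≈ 22.400 × (0.3536 + 0.1250 + 0.0442 + 0.0156 + 0.0055) ≈ 22.400 × 0.5439 ≈ 12.183 mcg/mL.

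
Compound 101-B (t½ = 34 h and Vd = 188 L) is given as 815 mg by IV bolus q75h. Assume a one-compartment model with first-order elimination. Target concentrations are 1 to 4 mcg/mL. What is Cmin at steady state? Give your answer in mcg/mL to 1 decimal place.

τ/t½ = 75/34 ≈ 2.2059, so fraction remaining f = (1/2)^(75/34) ≈ 0.2168.
Accumulation ratio R = 1/(1 − f) ≈ 1/0.7832 ≈ 1.2768.
Each bolus raises the concentration by D/Vd = 815/188 ≈ 4.335 mcg/mL.
Cmax,ss = C₀/(1 − f) ≈ 4.335/0.7832 ≈ 5.535 mcg/mL.
One interval later, Cmin,ss = Cmax,ss·e^(−kτ) ≈ 5.535 × 0.2168 ≈ 1.200 mcg/mL.
Trough 1.2 mcg/mL vs MEC 1 mcg/mL: adequate.

1.2 mcg/mL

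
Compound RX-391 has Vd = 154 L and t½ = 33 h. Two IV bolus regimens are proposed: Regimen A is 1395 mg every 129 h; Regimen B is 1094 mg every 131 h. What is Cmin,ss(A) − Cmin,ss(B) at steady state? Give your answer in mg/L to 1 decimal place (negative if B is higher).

Regimen A: f = (1/2)^(129/33) ≈ 0.0666; Cmin,ss = (1395/154)·f/(1−f) ≈ 0.646 mg/L.
Regimen B: f = (1/2)^(131/33) ≈ 0.0638; Cmin,ss = (1094/154)·f/(1−f) ≈ 0.484 mg/L.
Difference ≈ 0.646 − 0.484 ≈ 0.162 mg/L.

0.2 mg/L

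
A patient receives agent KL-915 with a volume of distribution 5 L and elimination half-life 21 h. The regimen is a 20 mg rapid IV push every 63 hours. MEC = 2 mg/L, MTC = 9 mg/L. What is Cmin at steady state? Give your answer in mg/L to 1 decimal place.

τ = 63 h = 3 half-lives, so f = (1/2)^3 = 0.125.
At steady state, R = 1/(1 − 0.125) = 8/7.
Single-dose peak C₀ = D/Vd = 20/5 = 4 mg/L.
Steady-state peak Cmax,ss = C₀·R = 4 × 8/7 ≈ 4.571 mg/L.
Steady-state trough Cmin,ss = Cmax,ss·f ≈ 4.571 × 0.125 ≈ 0.571 mg/L.
Trough 0.6 mg/L vs MEC 2 mg/L: subtherapeutic.

0.6 mg/L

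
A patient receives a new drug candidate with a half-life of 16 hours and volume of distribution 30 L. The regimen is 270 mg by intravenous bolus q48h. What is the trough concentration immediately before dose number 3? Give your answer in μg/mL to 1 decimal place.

1.3 μg/mL

f = (1/2)^(τ/t½) = (1/2)^(48/16) ≈ 0.1250.
C₀ = D/Vd = 270/30 ≈ 9.000 μg/mL.
Before the 3rd dose, 2 doses have been given. Superposition: Cmin = C₀·(f + f²).
≈ 9.000 × (0.1250 + 0.0156) ≈ 9.000 × 0.1406 ≈ 1.265 μg/mL.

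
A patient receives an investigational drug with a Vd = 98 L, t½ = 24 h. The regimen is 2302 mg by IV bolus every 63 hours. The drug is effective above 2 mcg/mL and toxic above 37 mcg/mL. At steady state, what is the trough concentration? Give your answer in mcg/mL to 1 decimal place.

4.5 mcg/mL

Over one 63-h interval, 63/24 ≈ 2.625 half-lives elapse, leaving f ≈ 0.1621 of each dose.
At steady state, accumulation factor R = 1/(1 − e^(−kτ)) ≈ 1.1935.
Each bolus raises the concentration by D/Vd = 2302/98 ≈ 23.490 mcg/mL.
Steady-state peak Cmax,ss = C₀·R ≈ 23.490 × 1.1935 ≈ 28.035 mcg/mL.
One interval later, Cmin,ss = Cmax,ss·e^(−kτ) ≈ 28.035 × 0.1621 ≈ 4.544 mcg/mL.
Trough 4.5 mcg/mL vs MEC 2 mcg/mL: adequate.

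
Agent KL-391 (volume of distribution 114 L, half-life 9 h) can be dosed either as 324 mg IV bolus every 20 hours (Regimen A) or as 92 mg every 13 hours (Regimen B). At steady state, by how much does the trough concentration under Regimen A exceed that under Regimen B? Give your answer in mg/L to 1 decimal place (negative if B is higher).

Regimen A: f = (1/2)^(20/9) ≈ 0.2143; Cmin,ss = (324/114)·f/(1−f) ≈ 0.775 mg/L.
Regimen B: f = (1/2)^(13/9) ≈ 0.3674; Cmin,ss = (92/114)·f/(1−f) ≈ 0.469 mg/L.
Difference ≈ 0.775 − 0.469 ≈ 0.306 mg/L.

0.3 mg/L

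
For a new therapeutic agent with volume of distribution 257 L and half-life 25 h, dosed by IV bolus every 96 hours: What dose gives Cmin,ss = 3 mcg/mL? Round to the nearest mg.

τ/t½ = 96/25 ≈ 3.84, so f = (1/2)^(96/25) ≈ 0.069830.
Cmin,ss = (D/Vd)·f/(1−f), so D = Cmin,ss·Vd·(1−f)/f.
D = 3 × 257 × (1−f)/f ≈ 3 × 257 × 13.32049 ≈ 10270.10 mg.

10270 mg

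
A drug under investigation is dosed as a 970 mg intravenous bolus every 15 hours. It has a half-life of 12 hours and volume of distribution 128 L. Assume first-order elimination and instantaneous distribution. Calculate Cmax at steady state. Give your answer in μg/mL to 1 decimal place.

τ/t½ = 15/12 ≈ 1.25, so fraction remaining f = (1/2)^(15/12) ≈ 0.4204.
Accumulation ratio R = 1/(1 − f) ≈ 1/0.5796 ≈ 1.7253.
Single-dose peak C₀ = D/Vd = 970/128 ≈ 7.578 μg/mL.
Steady-state peak Cmax,ss = C₀·R ≈ 7.578 × 1.7253 ≈ 13.074 μg/mL.

13.1 μg/mL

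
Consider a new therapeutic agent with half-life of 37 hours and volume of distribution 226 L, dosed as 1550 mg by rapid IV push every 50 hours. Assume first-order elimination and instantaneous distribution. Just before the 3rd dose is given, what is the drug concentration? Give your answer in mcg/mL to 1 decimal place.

3.7 mcg/mL

f = (1/2)^(τ/t½) = (1/2)^(50/37) ≈ 0.3919.
C₀ = D/Vd = 1550/226 ≈ 6.858 mcg/mL.
Before the 3rd dose, 2 doses have been given. Superposition: Cmin = C₀·(f + f²).
≈ 6.858 × (0.3919 + 0.1536) ≈ 6.858 × 0.5455 ≈ 3.741 mcg/mL.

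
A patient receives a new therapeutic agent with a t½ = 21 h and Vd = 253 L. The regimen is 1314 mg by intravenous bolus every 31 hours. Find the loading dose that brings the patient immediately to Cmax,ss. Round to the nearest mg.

2051 mg

f = (1/2)^(31/21) ≈ 0.359437; accumulation ratio R = 1/(1−f) ≈ 1.56113.
Loading dose to hit Cmax,ss on first dose: D_load = D_maint·R ≈ 1314 × 1.56113 ≈ 2051.32 mg.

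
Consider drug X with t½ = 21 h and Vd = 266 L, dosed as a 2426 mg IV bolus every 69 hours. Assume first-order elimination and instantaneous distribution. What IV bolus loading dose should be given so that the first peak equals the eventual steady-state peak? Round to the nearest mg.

2703 mg

f = (1/2)^(69/21) ≈ 0.102542; accumulation ratio R = 1/(1−f) ≈ 1.11426.
Loading dose to hit Cmax,ss on first dose: D_load = D_maint·R ≈ 2426 × 1.11426 ≈ 2703.19 mg.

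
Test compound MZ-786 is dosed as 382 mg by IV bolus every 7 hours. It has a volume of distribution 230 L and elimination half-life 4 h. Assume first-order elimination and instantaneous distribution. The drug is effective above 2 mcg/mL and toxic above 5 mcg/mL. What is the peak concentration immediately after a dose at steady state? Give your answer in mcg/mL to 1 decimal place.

2.4 mcg/mL

τ/t½ = 7/4 ≈ 1.75, so fraction remaining f = (1/2)^(7/4) ≈ 0.2973.
At steady state, accumulation factor R = 1/(1 − e^(−kτ)) ≈ 1.4231.
Single-dose peak C₀ = D/Vd = 382/230 ≈ 1.661 mcg/mL.
Steady-state peak Cmax,ss = C₀·R ≈ 1.661 × 1.4231 ≈ 2.364 mcg/mL.
Peak 2.4 mcg/mL vs MTC 5 mcg/mL: below toxic threshold.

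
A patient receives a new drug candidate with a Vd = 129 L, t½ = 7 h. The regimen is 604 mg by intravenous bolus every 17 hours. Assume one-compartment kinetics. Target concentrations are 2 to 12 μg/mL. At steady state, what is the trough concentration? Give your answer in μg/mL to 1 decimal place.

1.1 μg/mL

Over one 17-h interval, 17/7 ≈ 2.4286 half-lives elapse, leaving f ≈ 0.1857 of each dose.
At steady state, accumulation factor R = 1/(1 − e^(−kτ)) ≈ 1.2280.
Each bolus raises the concentration by D/Vd = 604/129 ≈ 4.682 μg/mL.
Steady-state peak Cmax,ss = C₀·R ≈ 4.682 × 1.2280 ≈ 5.749 μg/mL.
Steady-state trough Cmin,ss = Cmax,ss·f ≈ 5.749 × 0.1857 ≈ 1.068 μg/mL.
Trough 1.1 μg/mL vs MEC 2 μg/mL: subtherapeutic.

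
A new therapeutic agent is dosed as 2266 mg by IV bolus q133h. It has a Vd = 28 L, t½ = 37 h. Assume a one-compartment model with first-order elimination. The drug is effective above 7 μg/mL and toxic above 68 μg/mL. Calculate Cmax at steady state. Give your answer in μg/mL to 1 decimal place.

88.2 μg/mL

k = ln2/t½ = ln2/37 ≈ 0.018734 h⁻¹; fraction remaining f = e^(−kτ) = e^(−0.018734×133) ≈ 0.0828.
At steady state, accumulation factor R = 1/(1 − e^(−kτ)) ≈ 1.0903.
Each bolus raises the concentration by D/Vd = 2266/28 ≈ 80.929 μg/mL.
Cmax,ss = C₀/(1 − f) ≈ 80.929/0.9172 ≈ 88.235 μg/mL.
Peak 88.2 μg/mL vs MTC 68 μg/mL: exceeds toxic threshold.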